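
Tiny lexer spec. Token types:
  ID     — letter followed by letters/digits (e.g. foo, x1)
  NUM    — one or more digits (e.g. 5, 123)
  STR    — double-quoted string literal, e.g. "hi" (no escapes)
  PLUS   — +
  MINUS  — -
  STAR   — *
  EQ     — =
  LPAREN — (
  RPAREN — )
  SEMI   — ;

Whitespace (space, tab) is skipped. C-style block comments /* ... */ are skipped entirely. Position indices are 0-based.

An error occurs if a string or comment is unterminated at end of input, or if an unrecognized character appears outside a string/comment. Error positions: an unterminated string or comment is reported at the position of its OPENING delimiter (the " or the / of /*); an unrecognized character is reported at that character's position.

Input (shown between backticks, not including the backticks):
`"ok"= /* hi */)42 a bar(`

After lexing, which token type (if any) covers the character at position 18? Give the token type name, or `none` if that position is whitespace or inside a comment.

pos=0: enter STRING mode
pos=0: emit STR "ok" (now at pos=4)
pos=4: emit EQ '='
pos=6: enter COMMENT mode (saw '/*')
exit COMMENT mode (now at pos=14)
pos=14: emit RPAREN ')'
pos=15: emit NUM '42' (now at pos=17)
pos=18: emit ID 'a' (now at pos=19)
pos=20: emit ID 'bar' (now at pos=23)
pos=23: emit LPAREN '('
DONE. 7 tokens: [STR, EQ, RPAREN, NUM, ID, ID, LPAREN]
Position 18: char is 'a' -> ID

Answer: ID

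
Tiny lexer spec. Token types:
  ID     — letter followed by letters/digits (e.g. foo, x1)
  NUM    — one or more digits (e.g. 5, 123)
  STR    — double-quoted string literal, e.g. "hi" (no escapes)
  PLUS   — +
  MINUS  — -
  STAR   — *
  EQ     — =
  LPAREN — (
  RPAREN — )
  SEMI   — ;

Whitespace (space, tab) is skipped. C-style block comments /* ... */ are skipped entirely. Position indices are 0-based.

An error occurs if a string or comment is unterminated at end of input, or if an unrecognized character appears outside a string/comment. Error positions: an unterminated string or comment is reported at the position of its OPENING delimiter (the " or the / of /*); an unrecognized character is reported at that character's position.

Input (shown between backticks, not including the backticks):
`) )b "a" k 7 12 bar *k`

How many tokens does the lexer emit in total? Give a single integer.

pos=0: emit RPAREN ')'
pos=2: emit RPAREN ')'
pos=3: emit ID 'b' (now at pos=4)
pos=5: enter STRING mode
pos=5: emit STR "a" (now at pos=8)
pos=9: emit ID 'k' (now at pos=10)
pos=11: emit NUM '7' (now at pos=12)
pos=13: emit NUM '12' (now at pos=15)
pos=16: emit ID 'bar' (now at pos=19)
pos=20: emit STAR '*'
pos=21: emit ID 'k' (now at pos=22)
DONE. 10 tokens: [RPAREN, RPAREN, ID, STR, ID, NUM, NUM, ID, STAR, ID]

Answer: 10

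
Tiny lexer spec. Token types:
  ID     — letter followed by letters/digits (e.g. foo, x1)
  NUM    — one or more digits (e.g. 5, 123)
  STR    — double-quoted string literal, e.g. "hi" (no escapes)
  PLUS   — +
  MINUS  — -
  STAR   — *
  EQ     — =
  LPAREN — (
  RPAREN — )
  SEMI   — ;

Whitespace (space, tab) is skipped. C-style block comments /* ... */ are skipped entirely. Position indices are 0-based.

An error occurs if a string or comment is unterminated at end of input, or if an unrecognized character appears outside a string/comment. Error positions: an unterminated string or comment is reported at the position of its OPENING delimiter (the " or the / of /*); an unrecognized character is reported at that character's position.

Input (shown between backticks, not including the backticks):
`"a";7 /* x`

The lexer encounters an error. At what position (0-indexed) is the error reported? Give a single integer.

Answer: 6

Derivation:
pos=0: enter STRING mode
pos=0: emit STR "a" (now at pos=3)
pos=3: emit SEMI ';'
pos=4: emit NUM '7' (now at pos=5)
pos=6: enter COMMENT mode (saw '/*')
pos=6: ERROR — unterminated comment (reached EOF)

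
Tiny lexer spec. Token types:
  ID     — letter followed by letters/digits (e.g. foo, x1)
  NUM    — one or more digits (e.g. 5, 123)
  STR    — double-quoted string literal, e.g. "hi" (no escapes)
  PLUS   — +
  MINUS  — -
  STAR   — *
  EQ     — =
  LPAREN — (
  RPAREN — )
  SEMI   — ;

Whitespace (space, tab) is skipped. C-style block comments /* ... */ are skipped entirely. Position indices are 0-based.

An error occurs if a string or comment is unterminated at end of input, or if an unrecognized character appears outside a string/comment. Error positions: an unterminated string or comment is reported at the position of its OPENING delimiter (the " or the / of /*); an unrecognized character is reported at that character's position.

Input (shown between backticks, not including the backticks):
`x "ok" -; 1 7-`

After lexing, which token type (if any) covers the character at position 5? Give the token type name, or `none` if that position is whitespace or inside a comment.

pos=0: emit ID 'x' (now at pos=1)
pos=2: enter STRING mode
pos=2: emit STR "ok" (now at pos=6)
pos=7: emit MINUS '-'
pos=8: emit SEMI ';'
pos=10: emit NUM '1' (now at pos=11)
pos=12: emit NUM '7' (now at pos=13)
pos=13: emit MINUS '-'
DONE. 7 tokens: [ID, STR, MINUS, SEMI, NUM, NUM, MINUS]
Position 5: char is '"' -> STR

Answer: STR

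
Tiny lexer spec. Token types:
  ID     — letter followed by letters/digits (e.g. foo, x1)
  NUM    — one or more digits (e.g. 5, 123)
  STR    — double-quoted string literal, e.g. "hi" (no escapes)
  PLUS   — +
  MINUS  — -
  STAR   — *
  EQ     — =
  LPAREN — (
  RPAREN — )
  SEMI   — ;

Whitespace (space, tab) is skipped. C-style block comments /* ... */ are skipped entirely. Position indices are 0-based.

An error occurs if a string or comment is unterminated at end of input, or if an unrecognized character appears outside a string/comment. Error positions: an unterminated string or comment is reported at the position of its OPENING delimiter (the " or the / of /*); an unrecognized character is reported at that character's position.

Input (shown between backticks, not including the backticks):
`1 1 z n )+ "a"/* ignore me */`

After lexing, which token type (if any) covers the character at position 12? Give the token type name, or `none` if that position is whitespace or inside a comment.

pos=0: emit NUM '1' (now at pos=1)
pos=2: emit NUM '1' (now at pos=3)
pos=4: emit ID 'z' (now at pos=5)
pos=6: emit ID 'n' (now at pos=7)
pos=8: emit RPAREN ')'
pos=9: emit PLUS '+'
pos=11: enter STRING mode
pos=11: emit STR "a" (now at pos=14)
pos=14: enter COMMENT mode (saw '/*')
exit COMMENT mode (now at pos=29)
DONE. 7 tokens: [NUM, NUM, ID, ID, RPAREN, PLUS, STR]
Position 12: char is 'a' -> STR

Answer: STR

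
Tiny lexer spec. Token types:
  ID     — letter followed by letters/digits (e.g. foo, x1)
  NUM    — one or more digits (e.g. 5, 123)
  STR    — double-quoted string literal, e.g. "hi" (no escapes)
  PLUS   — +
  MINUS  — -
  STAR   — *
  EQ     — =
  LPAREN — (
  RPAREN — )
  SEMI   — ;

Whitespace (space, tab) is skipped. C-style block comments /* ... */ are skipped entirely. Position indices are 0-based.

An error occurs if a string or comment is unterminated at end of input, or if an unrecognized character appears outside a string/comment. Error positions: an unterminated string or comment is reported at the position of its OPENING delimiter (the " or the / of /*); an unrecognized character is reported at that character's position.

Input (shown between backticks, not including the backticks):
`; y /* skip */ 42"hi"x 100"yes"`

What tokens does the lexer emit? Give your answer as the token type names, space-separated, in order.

Answer: SEMI ID NUM STR ID NUM STR

Derivation:
pos=0: emit SEMI ';'
pos=2: emit ID 'y' (now at pos=3)
pos=4: enter COMMENT mode (saw '/*')
exit COMMENT mode (now at pos=14)
pos=15: emit NUM '42' (now at pos=17)
pos=17: enter STRING mode
pos=17: emit STR "hi" (now at pos=21)
pos=21: emit ID 'x' (now at pos=22)
pos=23: emit NUM '100' (now at pos=26)
pos=26: enter STRING mode
pos=26: emit STR "yes" (now at pos=31)
DONE. 7 tokens: [SEMI, ID, NUM, STR, ID, NUM, STR]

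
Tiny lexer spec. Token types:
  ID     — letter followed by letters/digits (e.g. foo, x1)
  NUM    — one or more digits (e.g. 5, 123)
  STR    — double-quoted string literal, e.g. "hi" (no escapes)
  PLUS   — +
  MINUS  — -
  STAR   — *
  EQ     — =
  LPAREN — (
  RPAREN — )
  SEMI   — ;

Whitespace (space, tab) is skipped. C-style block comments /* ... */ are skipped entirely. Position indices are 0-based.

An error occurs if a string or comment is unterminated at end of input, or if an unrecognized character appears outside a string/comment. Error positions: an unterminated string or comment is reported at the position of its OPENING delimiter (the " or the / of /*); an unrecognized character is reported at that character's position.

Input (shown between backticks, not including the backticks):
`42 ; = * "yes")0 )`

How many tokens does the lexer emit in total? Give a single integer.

pos=0: emit NUM '42' (now at pos=2)
pos=3: emit SEMI ';'
pos=5: emit EQ '='
pos=7: emit STAR '*'
pos=9: enter STRING mode
pos=9: emit STR "yes" (now at pos=14)
pos=14: emit RPAREN ')'
pos=15: emit NUM '0' (now at pos=16)
pos=17: emit RPAREN ')'
DONE. 8 tokens: [NUM, SEMI, EQ, STAR, STR, RPAREN, NUM, RPAREN]

Answer: 8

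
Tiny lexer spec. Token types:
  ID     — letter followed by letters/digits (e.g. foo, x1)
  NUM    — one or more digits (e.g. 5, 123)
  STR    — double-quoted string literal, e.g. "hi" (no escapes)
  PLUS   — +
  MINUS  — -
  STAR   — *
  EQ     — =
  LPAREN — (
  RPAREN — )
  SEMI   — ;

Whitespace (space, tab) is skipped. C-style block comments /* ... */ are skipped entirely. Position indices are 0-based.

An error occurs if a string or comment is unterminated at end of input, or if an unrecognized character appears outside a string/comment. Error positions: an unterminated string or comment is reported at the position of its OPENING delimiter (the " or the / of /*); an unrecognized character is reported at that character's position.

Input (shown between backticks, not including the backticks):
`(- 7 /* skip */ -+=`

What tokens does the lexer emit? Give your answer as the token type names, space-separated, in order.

Answer: LPAREN MINUS NUM MINUS PLUS EQ

Derivation:
pos=0: emit LPAREN '('
pos=1: emit MINUS '-'
pos=3: emit NUM '7' (now at pos=4)
pos=5: enter COMMENT mode (saw '/*')
exit COMMENT mode (now at pos=15)
pos=16: emit MINUS '-'
pos=17: emit PLUS '+'
pos=18: emit EQ '='
DONE. 6 tokens: [LPAREN, MINUS, NUM, MINUS, PLUS, EQ]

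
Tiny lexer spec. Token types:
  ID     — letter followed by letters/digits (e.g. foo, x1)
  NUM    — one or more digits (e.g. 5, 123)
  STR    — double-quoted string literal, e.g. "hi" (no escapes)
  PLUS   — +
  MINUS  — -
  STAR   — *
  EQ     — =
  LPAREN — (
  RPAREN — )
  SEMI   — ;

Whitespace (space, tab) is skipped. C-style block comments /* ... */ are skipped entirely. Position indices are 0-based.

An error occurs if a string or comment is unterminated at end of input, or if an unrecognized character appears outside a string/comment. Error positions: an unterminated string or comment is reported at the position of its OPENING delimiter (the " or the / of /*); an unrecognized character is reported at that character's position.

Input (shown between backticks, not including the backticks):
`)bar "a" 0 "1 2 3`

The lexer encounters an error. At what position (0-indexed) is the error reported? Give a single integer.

Answer: 11

Derivation:
pos=0: emit RPAREN ')'
pos=1: emit ID 'bar' (now at pos=4)
pos=5: enter STRING mode
pos=5: emit STR "a" (now at pos=8)
pos=9: emit NUM '0' (now at pos=10)
pos=11: enter STRING mode
pos=11: ERROR — unterminated string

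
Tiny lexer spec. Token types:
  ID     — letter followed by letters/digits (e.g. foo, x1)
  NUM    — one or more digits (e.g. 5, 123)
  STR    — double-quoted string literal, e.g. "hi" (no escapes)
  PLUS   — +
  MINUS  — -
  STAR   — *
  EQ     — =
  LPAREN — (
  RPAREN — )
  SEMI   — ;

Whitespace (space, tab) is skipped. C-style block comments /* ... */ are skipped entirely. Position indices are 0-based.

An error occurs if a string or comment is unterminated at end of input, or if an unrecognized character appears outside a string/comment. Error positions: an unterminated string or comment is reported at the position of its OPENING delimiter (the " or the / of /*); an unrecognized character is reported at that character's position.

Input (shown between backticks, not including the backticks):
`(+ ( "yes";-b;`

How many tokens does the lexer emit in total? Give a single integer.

Answer: 8

Derivation:
pos=0: emit LPAREN '('
pos=1: emit PLUS '+'
pos=3: emit LPAREN '('
pos=5: enter STRING mode
pos=5: emit STR "yes" (now at pos=10)
pos=10: emit SEMI ';'
pos=11: emit MINUS '-'
pos=12: emit ID 'b' (now at pos=13)
pos=13: emit SEMI ';'
DONE. 8 tokens: [LPAREN, PLUS, LPAREN, STR, SEMI, MINUS, ID, SEMI]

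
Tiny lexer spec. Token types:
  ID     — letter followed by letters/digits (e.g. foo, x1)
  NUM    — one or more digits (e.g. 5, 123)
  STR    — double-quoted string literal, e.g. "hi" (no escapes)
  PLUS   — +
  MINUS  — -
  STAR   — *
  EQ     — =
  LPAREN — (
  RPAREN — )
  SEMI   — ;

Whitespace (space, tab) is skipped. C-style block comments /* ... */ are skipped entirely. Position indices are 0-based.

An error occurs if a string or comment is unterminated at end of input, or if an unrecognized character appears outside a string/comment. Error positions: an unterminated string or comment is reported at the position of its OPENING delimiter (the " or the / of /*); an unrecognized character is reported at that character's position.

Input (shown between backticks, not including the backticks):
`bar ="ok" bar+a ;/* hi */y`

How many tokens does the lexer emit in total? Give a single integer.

pos=0: emit ID 'bar' (now at pos=3)
pos=4: emit EQ '='
pos=5: enter STRING mode
pos=5: emit STR "ok" (now at pos=9)
pos=10: emit ID 'bar' (now at pos=13)
pos=13: emit PLUS '+'
pos=14: emit ID 'a' (now at pos=15)
pos=16: emit SEMI ';'
pos=17: enter COMMENT mode (saw '/*')
exit COMMENT mode (now at pos=25)
pos=25: emit ID 'y' (now at pos=26)
DONE. 8 tokens: [ID, EQ, STR, ID, PLUS, ID, SEMI, ID]

Answer: 8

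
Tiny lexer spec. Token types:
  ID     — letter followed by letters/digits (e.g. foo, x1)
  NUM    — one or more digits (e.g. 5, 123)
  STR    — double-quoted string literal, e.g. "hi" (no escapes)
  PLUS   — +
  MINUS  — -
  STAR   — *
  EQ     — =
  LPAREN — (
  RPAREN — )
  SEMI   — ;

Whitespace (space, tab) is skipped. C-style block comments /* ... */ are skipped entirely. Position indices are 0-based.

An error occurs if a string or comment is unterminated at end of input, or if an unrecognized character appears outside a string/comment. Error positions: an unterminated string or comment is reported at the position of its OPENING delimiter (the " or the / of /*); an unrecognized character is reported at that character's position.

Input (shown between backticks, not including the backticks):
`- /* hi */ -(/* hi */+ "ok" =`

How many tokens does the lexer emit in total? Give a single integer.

Answer: 6

Derivation:
pos=0: emit MINUS '-'
pos=2: enter COMMENT mode (saw '/*')
exit COMMENT mode (now at pos=10)
pos=11: emit MINUS '-'
pos=12: emit LPAREN '('
pos=13: enter COMMENT mode (saw '/*')
exit COMMENT mode (now at pos=21)
pos=21: emit PLUS '+'
pos=23: enter STRING mode
pos=23: emit STR "ok" (now at pos=27)
pos=28: emit EQ '='
DONE. 6 tokens: [MINUS, MINUS, LPAREN, PLUS, STR, EQ]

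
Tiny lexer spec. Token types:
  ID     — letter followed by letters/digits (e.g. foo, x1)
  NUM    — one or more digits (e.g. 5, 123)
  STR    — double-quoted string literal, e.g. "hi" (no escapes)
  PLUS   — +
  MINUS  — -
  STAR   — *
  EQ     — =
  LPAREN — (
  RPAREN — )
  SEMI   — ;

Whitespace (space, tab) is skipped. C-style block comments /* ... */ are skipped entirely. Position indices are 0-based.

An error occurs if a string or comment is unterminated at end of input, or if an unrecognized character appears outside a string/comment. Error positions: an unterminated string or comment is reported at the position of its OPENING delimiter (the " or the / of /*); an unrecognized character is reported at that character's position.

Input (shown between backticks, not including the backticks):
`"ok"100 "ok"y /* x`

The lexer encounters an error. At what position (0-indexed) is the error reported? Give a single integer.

Answer: 14

Derivation:
pos=0: enter STRING mode
pos=0: emit STR "ok" (now at pos=4)
pos=4: emit NUM '100' (now at pos=7)
pos=8: enter STRING mode
pos=8: emit STR "ok" (now at pos=12)
pos=12: emit ID 'y' (now at pos=13)
pos=14: enter COMMENT mode (saw '/*')
pos=14: ERROR — unterminated comment (reached EOF)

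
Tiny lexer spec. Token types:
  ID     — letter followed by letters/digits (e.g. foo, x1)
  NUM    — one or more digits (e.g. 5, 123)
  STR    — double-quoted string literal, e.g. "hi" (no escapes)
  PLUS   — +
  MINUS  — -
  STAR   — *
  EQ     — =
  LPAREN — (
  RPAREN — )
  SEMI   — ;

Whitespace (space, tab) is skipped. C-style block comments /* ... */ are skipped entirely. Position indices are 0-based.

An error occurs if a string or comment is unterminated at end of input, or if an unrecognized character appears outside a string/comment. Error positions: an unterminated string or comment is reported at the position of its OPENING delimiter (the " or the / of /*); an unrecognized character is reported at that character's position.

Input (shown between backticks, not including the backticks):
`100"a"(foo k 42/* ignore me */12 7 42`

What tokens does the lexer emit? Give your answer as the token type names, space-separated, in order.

Answer: NUM STR LPAREN ID ID NUM NUM NUM NUM

Derivation:
pos=0: emit NUM '100' (now at pos=3)
pos=3: enter STRING mode
pos=3: emit STR "a" (now at pos=6)
pos=6: emit LPAREN '('
pos=7: emit ID 'foo' (now at pos=10)
pos=11: emit ID 'k' (now at pos=12)
pos=13: emit NUM '42' (now at pos=15)
pos=15: enter COMMENT mode (saw '/*')
exit COMMENT mode (now at pos=30)
pos=30: emit NUM '12' (now at pos=32)
pos=33: emit NUM '7' (now at pos=34)
pos=35: emit NUM '42' (now at pos=37)
DONE. 9 tokens: [NUM, STR, LPAREN, ID, ID, NUM, NUM, NUM, NUM]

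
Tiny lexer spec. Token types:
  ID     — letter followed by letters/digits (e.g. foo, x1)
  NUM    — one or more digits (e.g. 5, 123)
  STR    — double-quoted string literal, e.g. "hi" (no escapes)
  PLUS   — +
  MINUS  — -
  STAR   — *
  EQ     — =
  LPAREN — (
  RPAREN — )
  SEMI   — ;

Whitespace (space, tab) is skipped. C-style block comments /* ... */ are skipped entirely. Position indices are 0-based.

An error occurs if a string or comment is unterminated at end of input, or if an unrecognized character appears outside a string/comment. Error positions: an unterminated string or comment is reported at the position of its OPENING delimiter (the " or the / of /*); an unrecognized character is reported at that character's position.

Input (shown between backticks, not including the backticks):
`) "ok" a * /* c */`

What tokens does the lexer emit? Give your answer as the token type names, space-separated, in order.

pos=0: emit RPAREN ')'
pos=2: enter STRING mode
pos=2: emit STR "ok" (now at pos=6)
pos=7: emit ID 'a' (now at pos=8)
pos=9: emit STAR '*'
pos=11: enter COMMENT mode (saw '/*')
exit COMMENT mode (now at pos=18)
DONE. 4 tokens: [RPAREN, STR, ID, STAR]

Answer: RPAREN STR ID STAR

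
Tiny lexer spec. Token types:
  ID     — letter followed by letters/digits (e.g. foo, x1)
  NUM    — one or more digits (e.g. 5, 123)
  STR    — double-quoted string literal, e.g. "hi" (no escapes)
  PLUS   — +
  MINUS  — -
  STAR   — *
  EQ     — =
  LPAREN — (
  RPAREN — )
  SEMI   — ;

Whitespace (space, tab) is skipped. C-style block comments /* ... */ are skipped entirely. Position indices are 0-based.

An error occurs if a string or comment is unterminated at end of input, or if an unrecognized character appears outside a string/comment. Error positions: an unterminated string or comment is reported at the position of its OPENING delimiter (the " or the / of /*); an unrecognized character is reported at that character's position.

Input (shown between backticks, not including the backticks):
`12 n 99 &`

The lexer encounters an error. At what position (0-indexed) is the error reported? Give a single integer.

pos=0: emit NUM '12' (now at pos=2)
pos=3: emit ID 'n' (now at pos=4)
pos=5: emit NUM '99' (now at pos=7)
pos=8: ERROR — unrecognized char '&'

Answer: 8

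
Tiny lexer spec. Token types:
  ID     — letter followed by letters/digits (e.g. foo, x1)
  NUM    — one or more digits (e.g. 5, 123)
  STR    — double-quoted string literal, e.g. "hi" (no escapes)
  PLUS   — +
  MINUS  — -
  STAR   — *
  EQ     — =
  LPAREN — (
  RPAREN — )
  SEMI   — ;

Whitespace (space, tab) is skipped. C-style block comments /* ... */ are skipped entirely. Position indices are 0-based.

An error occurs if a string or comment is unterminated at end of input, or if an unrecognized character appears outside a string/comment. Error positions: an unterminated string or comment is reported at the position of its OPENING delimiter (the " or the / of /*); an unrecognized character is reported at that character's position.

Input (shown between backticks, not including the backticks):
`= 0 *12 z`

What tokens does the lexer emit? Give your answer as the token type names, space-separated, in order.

pos=0: emit EQ '='
pos=2: emit NUM '0' (now at pos=3)
pos=4: emit STAR '*'
pos=5: emit NUM '12' (now at pos=7)
pos=8: emit ID 'z' (now at pos=9)
DONE. 5 tokens: [EQ, NUM, STAR, NUM, ID]

Answer: EQ NUM STAR NUM ID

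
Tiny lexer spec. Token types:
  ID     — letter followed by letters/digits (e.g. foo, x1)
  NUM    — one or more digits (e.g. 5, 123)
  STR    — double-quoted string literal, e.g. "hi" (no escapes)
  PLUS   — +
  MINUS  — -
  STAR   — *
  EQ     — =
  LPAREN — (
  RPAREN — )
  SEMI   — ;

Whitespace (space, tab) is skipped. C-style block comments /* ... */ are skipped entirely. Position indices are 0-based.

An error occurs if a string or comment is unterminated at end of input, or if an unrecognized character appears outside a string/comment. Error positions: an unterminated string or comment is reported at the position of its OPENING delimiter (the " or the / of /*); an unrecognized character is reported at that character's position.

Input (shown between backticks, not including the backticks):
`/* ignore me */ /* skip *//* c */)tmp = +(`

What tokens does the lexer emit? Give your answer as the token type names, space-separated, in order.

pos=0: enter COMMENT mode (saw '/*')
exit COMMENT mode (now at pos=15)
pos=16: enter COMMENT mode (saw '/*')
exit COMMENT mode (now at pos=26)
pos=26: enter COMMENT mode (saw '/*')
exit COMMENT mode (now at pos=33)
pos=33: emit RPAREN ')'
pos=34: emit ID 'tmp' (now at pos=37)
pos=38: emit EQ '='
pos=40: emit PLUS '+'
pos=41: emit LPAREN '('
DONE. 5 tokens: [RPAREN, ID, EQ, PLUS, LPAREN]

Answer: RPAREN ID EQ PLUS LPAREN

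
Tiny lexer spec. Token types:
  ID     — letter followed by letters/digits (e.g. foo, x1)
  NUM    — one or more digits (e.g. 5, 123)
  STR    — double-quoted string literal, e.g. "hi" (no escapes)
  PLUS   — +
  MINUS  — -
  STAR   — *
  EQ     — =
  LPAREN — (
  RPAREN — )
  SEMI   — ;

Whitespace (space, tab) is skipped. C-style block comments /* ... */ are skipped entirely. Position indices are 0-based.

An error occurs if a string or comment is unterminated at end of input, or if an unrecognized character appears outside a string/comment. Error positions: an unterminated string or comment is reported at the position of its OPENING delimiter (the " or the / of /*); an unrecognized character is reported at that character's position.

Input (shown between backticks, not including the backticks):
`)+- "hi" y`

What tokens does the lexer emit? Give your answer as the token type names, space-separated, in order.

pos=0: emit RPAREN ')'
pos=1: emit PLUS '+'
pos=2: emit MINUS '-'
pos=4: enter STRING mode
pos=4: emit STR "hi" (now at pos=8)
pos=9: emit ID 'y' (now at pos=10)
DONE. 5 tokens: [RPAREN, PLUS, MINUS, STR, ID]

Answer: RPAREN PLUS MINUS STR ID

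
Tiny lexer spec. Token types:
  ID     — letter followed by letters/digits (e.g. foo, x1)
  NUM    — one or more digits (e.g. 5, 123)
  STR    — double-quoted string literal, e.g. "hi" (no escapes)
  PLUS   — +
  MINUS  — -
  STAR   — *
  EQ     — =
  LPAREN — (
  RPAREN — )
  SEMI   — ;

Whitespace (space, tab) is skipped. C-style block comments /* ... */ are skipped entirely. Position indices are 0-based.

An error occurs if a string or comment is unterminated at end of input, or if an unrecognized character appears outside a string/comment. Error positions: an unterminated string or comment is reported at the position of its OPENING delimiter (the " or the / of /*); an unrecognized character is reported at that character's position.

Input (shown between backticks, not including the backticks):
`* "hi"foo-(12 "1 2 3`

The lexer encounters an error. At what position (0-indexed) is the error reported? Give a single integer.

Answer: 14

Derivation:
pos=0: emit STAR '*'
pos=2: enter STRING mode
pos=2: emit STR "hi" (now at pos=6)
pos=6: emit ID 'foo' (now at pos=9)
pos=9: emit MINUS '-'
pos=10: emit LPAREN '('
pos=11: emit NUM '12' (now at pos=13)
pos=14: enter STRING mode
pos=14: ERROR — unterminated string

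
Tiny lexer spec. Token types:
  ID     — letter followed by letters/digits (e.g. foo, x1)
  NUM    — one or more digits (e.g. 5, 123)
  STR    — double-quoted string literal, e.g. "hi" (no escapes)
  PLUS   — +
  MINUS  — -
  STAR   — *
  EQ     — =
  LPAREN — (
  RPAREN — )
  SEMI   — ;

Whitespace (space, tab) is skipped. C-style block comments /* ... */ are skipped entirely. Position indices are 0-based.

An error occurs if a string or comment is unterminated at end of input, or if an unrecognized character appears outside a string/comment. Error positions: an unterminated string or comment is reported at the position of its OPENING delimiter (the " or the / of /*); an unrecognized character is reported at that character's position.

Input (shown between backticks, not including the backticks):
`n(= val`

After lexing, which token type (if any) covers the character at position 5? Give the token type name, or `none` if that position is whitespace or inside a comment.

pos=0: emit ID 'n' (now at pos=1)
pos=1: emit LPAREN '('
pos=2: emit EQ '='
pos=4: emit ID 'val' (now at pos=7)
DONE. 4 tokens: [ID, LPAREN, EQ, ID]
Position 5: char is 'a' -> ID

Answer: ID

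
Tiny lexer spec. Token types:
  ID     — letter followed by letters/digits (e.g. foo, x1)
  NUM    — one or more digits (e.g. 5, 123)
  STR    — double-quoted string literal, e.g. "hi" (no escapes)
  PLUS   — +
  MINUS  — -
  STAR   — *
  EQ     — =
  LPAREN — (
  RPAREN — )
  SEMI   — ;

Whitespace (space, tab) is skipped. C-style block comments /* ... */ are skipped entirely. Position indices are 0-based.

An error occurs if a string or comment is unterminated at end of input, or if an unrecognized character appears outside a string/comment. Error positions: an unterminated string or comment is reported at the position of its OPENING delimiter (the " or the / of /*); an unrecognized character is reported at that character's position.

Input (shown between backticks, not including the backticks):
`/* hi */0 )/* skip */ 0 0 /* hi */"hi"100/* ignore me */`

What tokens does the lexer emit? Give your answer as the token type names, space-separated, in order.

Answer: NUM RPAREN NUM NUM STR NUM

Derivation:
pos=0: enter COMMENT mode (saw '/*')
exit COMMENT mode (now at pos=8)
pos=8: emit NUM '0' (now at pos=9)
pos=10: emit RPAREN ')'
pos=11: enter COMMENT mode (saw '/*')
exit COMMENT mode (now at pos=21)
pos=22: emit NUM '0' (now at pos=23)
pos=24: emit NUM '0' (now at pos=25)
pos=26: enter COMMENT mode (saw '/*')
exit COMMENT mode (now at pos=34)
pos=34: enter STRING mode
pos=34: emit STR "hi" (now at pos=38)
pos=38: emit NUM '100' (now at pos=41)
pos=41: enter COMMENT mode (saw '/*')
exit COMMENT mode (now at pos=56)
DONE. 6 tokens: [NUM, RPAREN, NUM, NUM, STR, NUM]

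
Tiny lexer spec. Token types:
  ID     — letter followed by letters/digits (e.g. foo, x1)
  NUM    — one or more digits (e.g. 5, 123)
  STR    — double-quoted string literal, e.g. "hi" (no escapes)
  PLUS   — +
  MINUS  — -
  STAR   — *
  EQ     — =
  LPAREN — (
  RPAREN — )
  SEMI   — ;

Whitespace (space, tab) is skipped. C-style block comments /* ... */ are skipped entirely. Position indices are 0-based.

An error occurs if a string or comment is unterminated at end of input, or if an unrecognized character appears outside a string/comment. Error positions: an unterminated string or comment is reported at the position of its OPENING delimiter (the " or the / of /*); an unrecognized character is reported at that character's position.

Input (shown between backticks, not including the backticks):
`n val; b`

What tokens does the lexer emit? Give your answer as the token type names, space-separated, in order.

Answer: ID ID SEMI ID

Derivation:
pos=0: emit ID 'n' (now at pos=1)
pos=2: emit ID 'val' (now at pos=5)
pos=5: emit SEMI ';'
pos=7: emit ID 'b' (now at pos=8)
DONE. 4 tokens: [ID, ID, SEMI, ID]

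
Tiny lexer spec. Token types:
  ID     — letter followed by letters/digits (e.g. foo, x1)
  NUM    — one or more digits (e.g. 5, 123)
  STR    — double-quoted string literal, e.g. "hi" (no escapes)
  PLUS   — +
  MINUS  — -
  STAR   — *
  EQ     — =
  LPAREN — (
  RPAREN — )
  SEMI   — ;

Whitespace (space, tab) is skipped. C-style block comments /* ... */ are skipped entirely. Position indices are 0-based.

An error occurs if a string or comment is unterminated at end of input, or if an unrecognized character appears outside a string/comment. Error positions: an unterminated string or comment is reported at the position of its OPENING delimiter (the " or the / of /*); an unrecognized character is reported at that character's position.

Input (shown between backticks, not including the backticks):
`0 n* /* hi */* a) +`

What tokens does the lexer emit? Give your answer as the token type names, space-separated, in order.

pos=0: emit NUM '0' (now at pos=1)
pos=2: emit ID 'n' (now at pos=3)
pos=3: emit STAR '*'
pos=5: enter COMMENT mode (saw '/*')
exit COMMENT mode (now at pos=13)
pos=13: emit STAR '*'
pos=15: emit ID 'a' (now at pos=16)
pos=16: emit RPAREN ')'
pos=18: emit PLUS '+'
DONE. 7 tokens: [NUM, ID, STAR, STAR, ID, RPAREN, PLUS]

Answer: NUM ID STAR STAR ID RPAREN PLUS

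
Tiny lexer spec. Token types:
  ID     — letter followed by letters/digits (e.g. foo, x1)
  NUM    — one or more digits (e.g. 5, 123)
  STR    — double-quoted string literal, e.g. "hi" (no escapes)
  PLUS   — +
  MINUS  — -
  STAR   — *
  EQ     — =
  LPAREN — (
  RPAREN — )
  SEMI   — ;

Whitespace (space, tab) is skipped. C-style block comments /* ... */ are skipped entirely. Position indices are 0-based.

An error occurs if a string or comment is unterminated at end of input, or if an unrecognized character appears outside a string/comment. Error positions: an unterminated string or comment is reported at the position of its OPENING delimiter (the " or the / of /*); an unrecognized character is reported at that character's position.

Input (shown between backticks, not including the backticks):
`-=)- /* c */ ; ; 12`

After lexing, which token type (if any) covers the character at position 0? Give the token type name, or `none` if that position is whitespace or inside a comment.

pos=0: emit MINUS '-'
pos=1: emit EQ '='
pos=2: emit RPAREN ')'
pos=3: emit MINUS '-'
pos=5: enter COMMENT mode (saw '/*')
exit COMMENT mode (now at pos=12)
pos=13: emit SEMI ';'
pos=15: emit SEMI ';'
pos=17: emit NUM '12' (now at pos=19)
DONE. 7 tokens: [MINUS, EQ, RPAREN, MINUS, SEMI, SEMI, NUM]
Position 0: char is '-' -> MINUS

Answer: MINUS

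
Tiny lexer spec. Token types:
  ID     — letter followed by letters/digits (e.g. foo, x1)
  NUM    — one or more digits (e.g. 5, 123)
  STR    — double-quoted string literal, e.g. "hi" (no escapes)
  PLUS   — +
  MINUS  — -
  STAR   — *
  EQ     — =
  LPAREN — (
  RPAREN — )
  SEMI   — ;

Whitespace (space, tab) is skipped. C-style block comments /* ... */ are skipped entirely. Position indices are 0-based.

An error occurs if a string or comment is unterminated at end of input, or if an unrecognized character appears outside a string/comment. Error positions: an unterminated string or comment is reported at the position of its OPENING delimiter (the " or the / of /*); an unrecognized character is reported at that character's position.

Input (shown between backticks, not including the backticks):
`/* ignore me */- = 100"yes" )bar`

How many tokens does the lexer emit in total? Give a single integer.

Answer: 6

Derivation:
pos=0: enter COMMENT mode (saw '/*')
exit COMMENT mode (now at pos=15)
pos=15: emit MINUS '-'
pos=17: emit EQ '='
pos=19: emit NUM '100' (now at pos=22)
pos=22: enter STRING mode
pos=22: emit STR "yes" (now at pos=27)
pos=28: emit RPAREN ')'
pos=29: emit ID 'bar' (now at pos=32)
DONE. 6 tokens: [MINUS, EQ, NUM, STR, RPAREN, ID]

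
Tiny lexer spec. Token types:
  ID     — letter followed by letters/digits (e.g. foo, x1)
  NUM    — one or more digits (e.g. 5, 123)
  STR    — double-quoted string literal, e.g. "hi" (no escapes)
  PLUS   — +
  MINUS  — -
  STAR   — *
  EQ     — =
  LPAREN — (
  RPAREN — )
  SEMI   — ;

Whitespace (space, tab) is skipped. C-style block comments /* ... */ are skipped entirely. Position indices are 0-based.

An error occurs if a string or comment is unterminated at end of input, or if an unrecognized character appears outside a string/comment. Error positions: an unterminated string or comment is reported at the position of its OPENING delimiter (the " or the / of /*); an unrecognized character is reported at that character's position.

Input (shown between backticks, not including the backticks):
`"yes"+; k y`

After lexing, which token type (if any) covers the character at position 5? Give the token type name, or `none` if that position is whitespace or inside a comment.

pos=0: enter STRING mode
pos=0: emit STR "yes" (now at pos=5)
pos=5: emit PLUS '+'
pos=6: emit SEMI ';'
pos=8: emit ID 'k' (now at pos=9)
pos=10: emit ID 'y' (now at pos=11)
DONE. 5 tokens: [STR, PLUS, SEMI, ID, ID]
Position 5: char is '+' -> PLUS

Answer: PLUS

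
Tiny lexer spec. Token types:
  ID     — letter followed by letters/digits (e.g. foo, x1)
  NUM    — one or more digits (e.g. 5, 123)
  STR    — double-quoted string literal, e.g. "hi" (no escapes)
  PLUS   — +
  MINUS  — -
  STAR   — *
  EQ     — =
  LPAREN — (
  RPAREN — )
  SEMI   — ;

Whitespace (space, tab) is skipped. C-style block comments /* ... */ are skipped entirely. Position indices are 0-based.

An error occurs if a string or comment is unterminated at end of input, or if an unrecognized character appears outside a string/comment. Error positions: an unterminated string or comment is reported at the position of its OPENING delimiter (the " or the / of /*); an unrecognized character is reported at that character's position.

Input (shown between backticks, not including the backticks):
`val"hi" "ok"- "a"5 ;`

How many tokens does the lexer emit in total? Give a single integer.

pos=0: emit ID 'val' (now at pos=3)
pos=3: enter STRING mode
pos=3: emit STR "hi" (now at pos=7)
pos=8: enter STRING mode
pos=8: emit STR "ok" (now at pos=12)
pos=12: emit MINUS '-'
pos=14: enter STRING mode
pos=14: emit STR "a" (now at pos=17)
pos=17: emit NUM '5' (now at pos=18)
pos=19: emit SEMI ';'
DONE. 7 tokens: [ID, STR, STR, MINUS, STR, NUM, SEMI]

Answer: 7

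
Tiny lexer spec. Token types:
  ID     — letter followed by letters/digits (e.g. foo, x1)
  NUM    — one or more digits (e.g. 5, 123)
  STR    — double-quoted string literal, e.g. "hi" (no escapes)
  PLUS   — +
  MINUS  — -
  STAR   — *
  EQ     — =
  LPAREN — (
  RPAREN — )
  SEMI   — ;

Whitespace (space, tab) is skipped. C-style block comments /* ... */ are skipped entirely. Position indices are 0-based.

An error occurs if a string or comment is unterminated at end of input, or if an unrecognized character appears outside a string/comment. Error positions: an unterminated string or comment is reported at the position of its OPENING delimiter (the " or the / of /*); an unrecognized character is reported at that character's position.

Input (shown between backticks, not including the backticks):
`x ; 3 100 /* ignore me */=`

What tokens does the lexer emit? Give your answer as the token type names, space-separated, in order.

Answer: ID SEMI NUM NUM EQ

Derivation:
pos=0: emit ID 'x' (now at pos=1)
pos=2: emit SEMI ';'
pos=4: emit NUM '3' (now at pos=5)
pos=6: emit NUM '100' (now at pos=9)
pos=10: enter COMMENT mode (saw '/*')
exit COMMENT mode (now at pos=25)
pos=25: emit EQ '='
DONE. 5 tokens: [ID, SEMI, NUM, NUM, EQ]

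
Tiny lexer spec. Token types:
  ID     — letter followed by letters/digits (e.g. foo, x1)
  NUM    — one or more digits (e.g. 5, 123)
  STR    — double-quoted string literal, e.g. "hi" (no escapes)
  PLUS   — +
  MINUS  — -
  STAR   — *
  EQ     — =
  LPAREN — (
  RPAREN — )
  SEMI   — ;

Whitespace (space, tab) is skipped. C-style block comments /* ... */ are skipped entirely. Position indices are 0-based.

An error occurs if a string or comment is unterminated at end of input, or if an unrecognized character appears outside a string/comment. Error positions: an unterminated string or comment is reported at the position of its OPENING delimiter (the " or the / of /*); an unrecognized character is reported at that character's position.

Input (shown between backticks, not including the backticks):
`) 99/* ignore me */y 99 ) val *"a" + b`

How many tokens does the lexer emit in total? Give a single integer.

pos=0: emit RPAREN ')'
pos=2: emit NUM '99' (now at pos=4)
pos=4: enter COMMENT mode (saw '/*')
exit COMMENT mode (now at pos=19)
pos=19: emit ID 'y' (now at pos=20)
pos=21: emit NUM '99' (now at pos=23)
pos=24: emit RPAREN ')'
pos=26: emit ID 'val' (now at pos=29)
pos=30: emit STAR '*'
pos=31: enter STRING mode
pos=31: emit STR "a" (now at pos=34)
pos=35: emit PLUS '+'
pos=37: emit ID 'b' (now at pos=38)
DONE. 10 tokens: [RPAREN, NUM, ID, NUM, RPAREN, ID, STAR, STR, PLUS, ID]

Answer: 10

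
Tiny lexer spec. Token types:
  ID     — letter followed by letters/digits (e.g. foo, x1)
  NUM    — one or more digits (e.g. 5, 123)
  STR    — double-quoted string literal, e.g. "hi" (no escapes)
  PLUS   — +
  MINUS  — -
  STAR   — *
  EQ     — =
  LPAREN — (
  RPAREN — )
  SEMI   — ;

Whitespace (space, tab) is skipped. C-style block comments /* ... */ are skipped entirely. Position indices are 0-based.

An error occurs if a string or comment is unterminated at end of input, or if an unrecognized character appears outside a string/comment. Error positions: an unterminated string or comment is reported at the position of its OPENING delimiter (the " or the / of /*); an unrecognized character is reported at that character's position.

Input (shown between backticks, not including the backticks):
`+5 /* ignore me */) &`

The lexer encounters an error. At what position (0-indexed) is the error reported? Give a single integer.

Answer: 20

Derivation:
pos=0: emit PLUS '+'
pos=1: emit NUM '5' (now at pos=2)
pos=3: enter COMMENT mode (saw '/*')
exit COMMENT mode (now at pos=18)
pos=18: emit RPAREN ')'
pos=20: ERROR — unrecognized char '&'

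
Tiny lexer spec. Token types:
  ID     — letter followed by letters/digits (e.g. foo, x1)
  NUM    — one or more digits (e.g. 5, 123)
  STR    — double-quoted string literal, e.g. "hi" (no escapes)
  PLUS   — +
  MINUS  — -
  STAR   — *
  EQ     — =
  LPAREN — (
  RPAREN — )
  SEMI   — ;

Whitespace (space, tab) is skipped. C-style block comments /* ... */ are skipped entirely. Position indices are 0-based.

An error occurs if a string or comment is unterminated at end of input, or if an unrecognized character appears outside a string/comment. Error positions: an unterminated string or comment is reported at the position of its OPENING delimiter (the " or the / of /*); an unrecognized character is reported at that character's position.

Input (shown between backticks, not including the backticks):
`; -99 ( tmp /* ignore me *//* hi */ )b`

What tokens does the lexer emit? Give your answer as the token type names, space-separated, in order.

Answer: SEMI MINUS NUM LPAREN ID RPAREN ID

Derivation:
pos=0: emit SEMI ';'
pos=2: emit MINUS '-'
pos=3: emit NUM '99' (now at pos=5)
pos=6: emit LPAREN '('
pos=8: emit ID 'tmp' (now at pos=11)
pos=12: enter COMMENT mode (saw '/*')
exit COMMENT mode (now at pos=27)
pos=27: enter COMMENT mode (saw '/*')
exit COMMENT mode (now at pos=35)
pos=36: emit RPAREN ')'
pos=37: emit ID 'b' (now at pos=38)
DONE. 7 tokens: [SEMI, MINUS, NUM, LPAREN, ID, RPAREN, ID]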